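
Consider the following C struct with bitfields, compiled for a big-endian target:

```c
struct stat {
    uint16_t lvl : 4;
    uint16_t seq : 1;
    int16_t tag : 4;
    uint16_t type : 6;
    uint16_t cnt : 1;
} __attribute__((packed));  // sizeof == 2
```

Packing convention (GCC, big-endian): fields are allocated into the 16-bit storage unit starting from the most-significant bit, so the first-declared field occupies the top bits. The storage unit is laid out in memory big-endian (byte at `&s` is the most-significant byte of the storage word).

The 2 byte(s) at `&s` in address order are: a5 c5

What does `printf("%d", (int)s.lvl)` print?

10

[0]=0xa5 [1]=0xc5 (big-endian) → word 0xa5c5
lvl [12+:4] = (word>>12) & 0xf = 10  ←
seq [11+:1] = (word>>11) & 0x1 = 0
tag [7+:4] = (word>>7) & 0xf = 11
type [1+:6] = (word>>1) & 0x3f = 34
cnt [0+:1] = (word>>0) & 0x1 = 1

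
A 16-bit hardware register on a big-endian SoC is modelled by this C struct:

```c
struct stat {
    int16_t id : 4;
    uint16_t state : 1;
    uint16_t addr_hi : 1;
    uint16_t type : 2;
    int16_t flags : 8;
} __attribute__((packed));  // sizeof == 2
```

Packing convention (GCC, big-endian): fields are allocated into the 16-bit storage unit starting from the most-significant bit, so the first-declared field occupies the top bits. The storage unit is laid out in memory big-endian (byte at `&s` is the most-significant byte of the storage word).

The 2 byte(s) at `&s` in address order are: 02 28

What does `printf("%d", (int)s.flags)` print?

40

[0]=0x02 [1]=0x28 (big-endian) → word 0x0228
id [12+:4] = (word>>12) & 0xf = 0
state [11+:1] = (word>>11) & 0x1 = 0
addr_hi [10+:1] = (word>>10) & 0x1 = 0
type [8+:2] = (word>>8) & 0x3 = 2
flags [0+:8] = (word>>0) & 0xff = 40  ←
flags signed 8b, MSB=0: value = 40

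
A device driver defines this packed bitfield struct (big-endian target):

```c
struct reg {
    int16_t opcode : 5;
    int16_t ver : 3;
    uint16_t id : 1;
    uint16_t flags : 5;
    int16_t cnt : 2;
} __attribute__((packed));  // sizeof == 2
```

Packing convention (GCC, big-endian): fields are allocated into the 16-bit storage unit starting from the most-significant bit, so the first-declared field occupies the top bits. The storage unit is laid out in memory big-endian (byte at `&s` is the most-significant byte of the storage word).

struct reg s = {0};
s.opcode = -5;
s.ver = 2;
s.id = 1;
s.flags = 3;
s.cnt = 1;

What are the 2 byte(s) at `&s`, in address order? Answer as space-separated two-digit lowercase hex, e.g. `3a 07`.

da 8d

opcode (5b) val=-5 bits=0x1b at bit 11: 0xd800
ver (3b) val=2 bits=0x2 at bit 8: 0xda00
id (1b) val=1 bits=0x1 at bit 7: 0xda80
flags (5b) val=3 bits=0x3 at bit 2: 0xda8c
cnt (2b) val=1 bits=0x1 at bit 0: 0xda8d
word = 0xda8d → big-endian bytes:
  [0]=0xda  [1]=0x8d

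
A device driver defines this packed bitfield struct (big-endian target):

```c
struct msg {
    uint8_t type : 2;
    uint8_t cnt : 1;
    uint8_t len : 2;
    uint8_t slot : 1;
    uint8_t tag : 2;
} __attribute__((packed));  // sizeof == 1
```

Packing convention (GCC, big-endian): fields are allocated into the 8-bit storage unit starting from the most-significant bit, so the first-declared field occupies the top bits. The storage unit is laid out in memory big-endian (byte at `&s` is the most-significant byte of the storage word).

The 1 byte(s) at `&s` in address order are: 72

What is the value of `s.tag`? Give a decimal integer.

2

[0]=0x72 (big-endian) → word 0x72
type [6+:2] = (word>>6) & 0x3 = 1
cnt [5+:1] = (word>>5) & 0x1 = 1
len [3+:2] = (word>>3) & 0x3 = 2
slot [2+:1] = (word>>2) & 0x1 = 0
tag [0+:2] = (word>>0) & 0x3 = 2  ←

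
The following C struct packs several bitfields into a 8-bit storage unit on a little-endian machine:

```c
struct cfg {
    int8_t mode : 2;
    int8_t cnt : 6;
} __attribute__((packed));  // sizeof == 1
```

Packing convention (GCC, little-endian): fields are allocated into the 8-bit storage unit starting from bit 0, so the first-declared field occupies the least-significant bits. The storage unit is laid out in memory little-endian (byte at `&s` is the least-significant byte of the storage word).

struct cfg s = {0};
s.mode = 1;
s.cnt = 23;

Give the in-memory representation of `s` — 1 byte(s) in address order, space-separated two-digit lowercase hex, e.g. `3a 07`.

mode (2b) val=1 bits=0x1 at bit 0: 0x01
cnt (6b) val=23 bits=0x17 at bit 2: 0x5d
word = 0x5d → little-endian bytes:
  [0]=0x5d

5d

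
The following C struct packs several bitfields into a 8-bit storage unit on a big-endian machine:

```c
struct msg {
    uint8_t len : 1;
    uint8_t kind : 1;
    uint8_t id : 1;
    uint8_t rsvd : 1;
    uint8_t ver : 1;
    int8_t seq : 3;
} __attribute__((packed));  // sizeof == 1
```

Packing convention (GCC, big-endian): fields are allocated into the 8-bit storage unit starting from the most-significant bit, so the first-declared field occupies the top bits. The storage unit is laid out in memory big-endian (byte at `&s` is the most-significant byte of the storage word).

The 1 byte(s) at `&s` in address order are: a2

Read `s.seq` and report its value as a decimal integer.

[0]=0xa2 (big-endian) → word 0xa2
len [7+:1] = (word>>7) & 0x1 = 1
kind [6+:1] = (word>>6) & 0x1 = 0
id [5+:1] = (word>>5) & 0x1 = 1
rsvd [4+:1] = (word>>4) & 0x1 = 0
ver [3+:1] = (word>>3) & 0x1 = 0
seq [0+:3] = (word>>0) & 0x7 = 2  ←
seq signed 3b, MSB=0: value = 2

2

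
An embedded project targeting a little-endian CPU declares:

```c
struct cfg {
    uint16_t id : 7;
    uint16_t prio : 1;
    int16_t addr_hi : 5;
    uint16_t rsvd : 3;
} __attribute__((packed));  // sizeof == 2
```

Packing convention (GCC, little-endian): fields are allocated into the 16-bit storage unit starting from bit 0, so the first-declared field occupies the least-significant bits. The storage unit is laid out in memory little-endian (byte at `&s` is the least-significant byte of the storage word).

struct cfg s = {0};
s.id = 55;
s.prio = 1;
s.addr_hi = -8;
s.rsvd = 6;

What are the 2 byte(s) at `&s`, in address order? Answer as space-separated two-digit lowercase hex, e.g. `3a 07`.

[0+:7] id=55 & 0x7f = 0x37; word=0x0037
[7+:1] prio=1 & 0x1 = 0x1; word=0x00b7
[8+:5] addr_hi=-8 & 0x1f = 0x18; word=0x18b7
[13+:3] rsvd=6 & 0x7 = 0x6; word=0xd8b7
word = 0xd8b7 → little-endian bytes:
  [0]=0xb7  [1]=0xd8

b7 d8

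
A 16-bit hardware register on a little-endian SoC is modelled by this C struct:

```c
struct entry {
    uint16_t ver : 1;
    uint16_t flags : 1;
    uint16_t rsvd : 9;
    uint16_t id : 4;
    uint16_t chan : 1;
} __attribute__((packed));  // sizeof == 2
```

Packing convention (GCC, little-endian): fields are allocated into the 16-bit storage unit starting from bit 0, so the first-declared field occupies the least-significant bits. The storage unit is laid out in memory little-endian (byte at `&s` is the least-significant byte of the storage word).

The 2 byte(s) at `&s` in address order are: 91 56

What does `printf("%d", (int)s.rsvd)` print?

420

[0]=0x91 [1]=0x56 (little-endian) → word 0x5691
ver [0+:1] = (word>>0) & 0x1 = 1
flags [1+:1] = (word>>1) & 0x1 = 0
rsvd [2+:9] = (word>>2) & 0x1ff = 420  ←
id [11+:4] = (word>>11) & 0xf = 10
chan [15+:1] = (word>>15) & 0x1 = 0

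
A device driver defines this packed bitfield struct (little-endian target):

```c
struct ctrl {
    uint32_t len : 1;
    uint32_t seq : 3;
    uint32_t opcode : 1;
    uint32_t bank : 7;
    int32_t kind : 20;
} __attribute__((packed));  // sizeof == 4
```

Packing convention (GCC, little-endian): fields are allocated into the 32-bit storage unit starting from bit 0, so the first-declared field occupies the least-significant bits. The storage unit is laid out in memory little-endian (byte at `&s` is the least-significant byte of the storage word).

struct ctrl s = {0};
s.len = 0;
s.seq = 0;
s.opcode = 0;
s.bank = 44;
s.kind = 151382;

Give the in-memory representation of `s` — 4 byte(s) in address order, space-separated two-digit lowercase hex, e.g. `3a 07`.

len (1b) val=0 bits=0x0 at bit 0: 0x00000000
seq (3b) val=0 bits=0x0 at bit 1: 0x00000000
opcode (1b) val=0 bits=0x0 at bit 4: 0x00000000
bank (7b) val=44 bits=0x2c at bit 5: 0x00000580
kind (20b) val=151382 bits=0x24f56 at bit 12: 0x24f56580
word = 0x24f56580 → little-endian bytes:
  [0]=0x80  [1]=0x65  [2]=0xf5  [3]=0x24

80 65 f5 24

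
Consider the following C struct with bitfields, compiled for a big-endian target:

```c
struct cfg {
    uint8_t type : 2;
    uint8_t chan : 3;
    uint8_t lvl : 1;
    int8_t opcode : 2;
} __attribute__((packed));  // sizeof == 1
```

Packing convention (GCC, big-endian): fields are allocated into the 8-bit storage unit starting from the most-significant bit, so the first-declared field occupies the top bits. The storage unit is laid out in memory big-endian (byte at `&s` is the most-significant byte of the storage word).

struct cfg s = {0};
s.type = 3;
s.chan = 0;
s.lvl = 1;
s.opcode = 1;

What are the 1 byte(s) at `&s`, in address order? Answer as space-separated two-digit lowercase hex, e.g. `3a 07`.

type (2b) val=3 bits=0x3 at bit 6: 0xc0
chan (3b) val=0 bits=0x0 at bit 3: 0xc0
lvl (1b) val=1 bits=0x1 at bit 2: 0xc4
opcode (2b) val=1 bits=0x1 at bit 0: 0xc5
word = 0xc5 → big-endian bytes:
  [0]=0xc5

c5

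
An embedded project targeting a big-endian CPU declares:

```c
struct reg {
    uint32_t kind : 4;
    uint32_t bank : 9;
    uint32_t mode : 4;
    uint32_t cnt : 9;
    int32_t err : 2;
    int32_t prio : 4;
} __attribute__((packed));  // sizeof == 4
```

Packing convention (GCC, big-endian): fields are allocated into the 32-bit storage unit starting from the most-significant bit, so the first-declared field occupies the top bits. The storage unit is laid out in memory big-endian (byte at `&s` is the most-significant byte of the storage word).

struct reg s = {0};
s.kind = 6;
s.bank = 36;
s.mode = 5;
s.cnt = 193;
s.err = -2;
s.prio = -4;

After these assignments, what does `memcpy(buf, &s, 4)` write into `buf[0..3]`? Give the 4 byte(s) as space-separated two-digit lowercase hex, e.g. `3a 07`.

61 22 b0 6c

kind (4b) val=6 bits=0x6 at bit 28: 0x60000000
bank (9b) val=36 bits=0x24 at bit 19: 0x61200000
mode (4b) val=5 bits=0x5 at bit 15: 0x61228000
cnt (9b) val=193 bits=0xc1 at bit 6: 0x6122b040
err (2b) val=-2 bits=0x2 at bit 4: 0x6122b060
prio (4b) val=-4 bits=0xc at bit 0: 0x6122b06c
word = 0x6122b06c → big-endian bytes:
  [0]=0x61  [1]=0x22  [2]=0xb0  [3]=0x6c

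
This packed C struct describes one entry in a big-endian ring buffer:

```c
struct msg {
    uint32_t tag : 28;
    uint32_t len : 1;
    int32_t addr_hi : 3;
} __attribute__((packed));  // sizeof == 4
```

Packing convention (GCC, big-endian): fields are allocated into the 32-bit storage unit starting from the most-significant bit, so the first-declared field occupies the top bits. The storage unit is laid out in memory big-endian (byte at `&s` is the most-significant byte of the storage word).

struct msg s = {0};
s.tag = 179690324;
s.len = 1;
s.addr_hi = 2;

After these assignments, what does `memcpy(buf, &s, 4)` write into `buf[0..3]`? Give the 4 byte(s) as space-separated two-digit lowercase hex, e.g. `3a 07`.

tag:28 = 179690324 → 0xab5db54 << 4 → word 0xab5db540
len:1 = 1 → 0x1 << 3 → word 0xab5db548
addr_hi:3 = 2 → 0x2 << 0 → word 0xab5db54a
word = 0xab5db54a → big-endian bytes:
  [0]=0xab  [1]=0x5d  [2]=0xb5  [3]=0x4a

ab 5d b5 4a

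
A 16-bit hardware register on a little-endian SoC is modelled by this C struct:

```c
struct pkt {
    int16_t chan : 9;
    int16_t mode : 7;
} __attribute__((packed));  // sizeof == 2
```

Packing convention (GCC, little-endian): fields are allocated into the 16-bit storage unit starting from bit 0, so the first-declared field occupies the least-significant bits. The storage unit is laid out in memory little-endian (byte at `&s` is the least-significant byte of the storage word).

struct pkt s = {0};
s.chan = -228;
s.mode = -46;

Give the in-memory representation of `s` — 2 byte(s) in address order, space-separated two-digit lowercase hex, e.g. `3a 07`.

chan (9b) val=-228 bits=0x11c at bit 0: 0x011c
mode (7b) val=-46 bits=0x52 at bit 9: 0xa51c
word = 0xa51c → little-endian bytes:
  [0]=0x1c  [1]=0xa5

1c a5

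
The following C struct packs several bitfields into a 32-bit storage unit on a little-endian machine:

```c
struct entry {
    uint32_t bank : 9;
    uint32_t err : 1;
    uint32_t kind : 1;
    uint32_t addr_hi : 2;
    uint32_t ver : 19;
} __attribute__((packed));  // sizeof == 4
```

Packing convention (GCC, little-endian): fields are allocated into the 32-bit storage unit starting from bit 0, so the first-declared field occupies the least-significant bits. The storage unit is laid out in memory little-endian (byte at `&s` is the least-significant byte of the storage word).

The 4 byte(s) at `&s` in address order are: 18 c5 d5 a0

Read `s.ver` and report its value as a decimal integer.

[0]=0x18 [1]=0xc5 [2]=0xd5 [3]=0xa0 (little-endian) → word 0xa0d5c518
bank:9 @ bit 0 → (0xa0d5c518>>0)&0x1ff = 0x118
err:1 @ bit 9 → (0xa0d5c518>>9)&0x1 = 0x0
kind:1 @ bit 10 → (0xa0d5c518>>10)&0x1 = 0x1
addr_hi:2 @ bit 11 → (0xa0d5c518>>11)&0x3 = 0x0
ver:19 @ bit 13 → (0xa0d5c518>>13)&0x7ffff = 0x506ae  ←

329390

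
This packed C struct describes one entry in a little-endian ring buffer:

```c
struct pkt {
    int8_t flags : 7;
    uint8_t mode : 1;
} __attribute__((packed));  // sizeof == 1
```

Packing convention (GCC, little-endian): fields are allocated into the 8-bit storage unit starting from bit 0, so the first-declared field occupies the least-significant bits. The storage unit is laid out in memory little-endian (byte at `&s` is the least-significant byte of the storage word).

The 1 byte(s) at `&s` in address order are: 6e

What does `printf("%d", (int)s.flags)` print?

-18

[0]=0x6e (little-endian) → word 0x6e
flags:7 @ bit 0 → (0x6e>>0)&0x7f = 0x6e  ←
mode:1 @ bit 7 → (0x6e>>7)&0x1 = 0x0
flags signed 7b, MSB=1: 110 - 128 = -18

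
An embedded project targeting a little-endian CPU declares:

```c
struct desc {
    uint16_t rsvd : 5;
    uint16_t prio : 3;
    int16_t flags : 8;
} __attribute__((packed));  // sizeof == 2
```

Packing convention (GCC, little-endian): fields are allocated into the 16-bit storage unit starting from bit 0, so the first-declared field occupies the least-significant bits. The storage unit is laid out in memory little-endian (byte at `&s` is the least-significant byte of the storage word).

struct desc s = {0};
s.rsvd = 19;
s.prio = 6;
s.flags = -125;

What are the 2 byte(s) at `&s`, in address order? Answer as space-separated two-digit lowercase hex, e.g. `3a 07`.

[0+:5] rsvd=19 & 0x1f = 0x13; word=0x0013
[5+:3] prio=6 & 0x7 = 0x6; word=0x00d3
[8+:8] flags=-125 & 0xff = 0x83; word=0x83d3
word = 0x83d3 → little-endian bytes:
  [0]=0xd3  [1]=0x83

d3 83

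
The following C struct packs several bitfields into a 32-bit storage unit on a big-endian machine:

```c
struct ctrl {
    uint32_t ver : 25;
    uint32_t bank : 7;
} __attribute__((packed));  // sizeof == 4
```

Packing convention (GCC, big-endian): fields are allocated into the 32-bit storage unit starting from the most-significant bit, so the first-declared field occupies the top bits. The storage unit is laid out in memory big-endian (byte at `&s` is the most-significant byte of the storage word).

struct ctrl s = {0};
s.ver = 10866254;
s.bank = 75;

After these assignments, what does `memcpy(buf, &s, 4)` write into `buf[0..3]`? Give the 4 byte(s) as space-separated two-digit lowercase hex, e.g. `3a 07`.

52 e7 27 4b

ver (25b) val=10866254 bits=0xa5ce4e at bit 7: 0x52e72700
bank (7b) val=75 bits=0x4b at bit 0: 0x52e7274b
word = 0x52e7274b → big-endian bytes:
  [0]=0x52  [1]=0xe7  [2]=0x27  [3]=0x4b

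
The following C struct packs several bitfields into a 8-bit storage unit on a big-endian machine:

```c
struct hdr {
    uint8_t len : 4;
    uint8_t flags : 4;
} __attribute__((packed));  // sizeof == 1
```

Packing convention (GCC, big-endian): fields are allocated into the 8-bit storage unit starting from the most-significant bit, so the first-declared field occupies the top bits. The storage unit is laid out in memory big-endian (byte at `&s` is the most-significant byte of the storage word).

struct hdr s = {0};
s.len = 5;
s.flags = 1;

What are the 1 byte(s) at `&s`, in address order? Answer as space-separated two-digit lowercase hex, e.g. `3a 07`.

[4+:4] len=5 & 0xf = 0x5; word=0x50
[0+:4] flags=1 & 0xf = 0x1; word=0x51
word = 0x51 → big-endian bytes:
  [0]=0x51

51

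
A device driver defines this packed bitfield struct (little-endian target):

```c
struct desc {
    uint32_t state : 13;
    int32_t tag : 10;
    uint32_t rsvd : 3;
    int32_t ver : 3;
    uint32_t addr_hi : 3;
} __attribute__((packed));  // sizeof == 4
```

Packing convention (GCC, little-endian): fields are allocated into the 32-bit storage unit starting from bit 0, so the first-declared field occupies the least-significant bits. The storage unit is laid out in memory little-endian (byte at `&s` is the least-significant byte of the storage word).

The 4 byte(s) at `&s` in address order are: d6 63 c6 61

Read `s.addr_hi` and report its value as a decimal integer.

[0]=0xd6 [1]=0x63 [2]=0xc6 [3]=0x61 (little-endian) → word 0x61c663d6
state [0+:13] = (word>>0) & 0x1fff = 982
tag [13+:10] = (word>>13) & 0x3ff = 563
rsvd [23+:3] = (word>>23) & 0x7 = 3
ver [26+:3] = (word>>26) & 0x7 = 0
addr_hi [29+:3] = (word>>29) & 0x7 = 3  ←

3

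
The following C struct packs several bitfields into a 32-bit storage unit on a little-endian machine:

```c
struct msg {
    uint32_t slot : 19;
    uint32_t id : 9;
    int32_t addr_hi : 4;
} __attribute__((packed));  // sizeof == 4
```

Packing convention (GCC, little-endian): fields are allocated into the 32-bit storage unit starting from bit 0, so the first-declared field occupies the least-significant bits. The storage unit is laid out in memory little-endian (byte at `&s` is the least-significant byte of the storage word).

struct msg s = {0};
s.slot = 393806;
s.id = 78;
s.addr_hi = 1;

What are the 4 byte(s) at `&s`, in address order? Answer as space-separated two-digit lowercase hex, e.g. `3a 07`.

4e 02 76 12

slot (19b) val=393806 bits=0x6024e at bit 0: 0x0006024e
id (9b) val=78 bits=0x4e at bit 19: 0x0276024e
addr_hi (4b) val=1 bits=0x1 at bit 28: 0x1276024e
word = 0x1276024e → little-endian bytes:
  [0]=0x4e  [1]=0x02  [2]=0x76  [3]=0x12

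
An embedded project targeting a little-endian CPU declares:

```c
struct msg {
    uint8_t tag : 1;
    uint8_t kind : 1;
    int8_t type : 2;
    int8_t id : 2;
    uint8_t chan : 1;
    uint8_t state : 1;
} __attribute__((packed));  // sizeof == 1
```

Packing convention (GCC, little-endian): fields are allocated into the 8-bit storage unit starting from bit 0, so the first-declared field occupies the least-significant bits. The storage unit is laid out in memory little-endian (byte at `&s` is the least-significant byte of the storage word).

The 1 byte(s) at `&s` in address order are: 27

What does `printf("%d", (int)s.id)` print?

[0]=0x27 (little-endian) → word 0x27
tag [0+:1] = (word>>0) & 0x1 = 1
kind [1+:1] = (word>>1) & 0x1 = 1
type [2+:2] = (word>>2) & 0x3 = 1
id [4+:2] = (word>>4) & 0x3 = 2  ←
chan [6+:1] = (word>>6) & 0x1 = 0
state [7+:1] = (word>>7) & 0x1 = 0
id signed 2b, MSB=1: 2 - 4 = -2

-2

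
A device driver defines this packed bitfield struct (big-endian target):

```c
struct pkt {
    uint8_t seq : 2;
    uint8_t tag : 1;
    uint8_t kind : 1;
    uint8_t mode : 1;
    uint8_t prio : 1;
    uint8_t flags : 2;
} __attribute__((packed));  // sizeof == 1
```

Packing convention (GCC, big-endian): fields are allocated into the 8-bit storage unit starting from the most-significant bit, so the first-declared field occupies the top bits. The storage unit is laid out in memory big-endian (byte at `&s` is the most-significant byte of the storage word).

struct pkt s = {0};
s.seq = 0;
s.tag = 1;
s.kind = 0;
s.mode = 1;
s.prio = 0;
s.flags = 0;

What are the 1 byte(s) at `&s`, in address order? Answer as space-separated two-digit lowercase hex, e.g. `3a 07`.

28

[6+:2] seq=0 & 0x3 = 0x0; word=0x00
[5+:1] tag=1 & 0x1 = 0x1; word=0x20
[4+:1] kind=0 & 0x1 = 0x0; word=0x20
[3+:1] mode=1 & 0x1 = 0x1; word=0x28
[2+:1] prio=0 & 0x1 = 0x0; word=0x28
[0+:2] flags=0 & 0x3 = 0x0; word=0x28
word = 0x28 → big-endian bytes:
  [0]=0x28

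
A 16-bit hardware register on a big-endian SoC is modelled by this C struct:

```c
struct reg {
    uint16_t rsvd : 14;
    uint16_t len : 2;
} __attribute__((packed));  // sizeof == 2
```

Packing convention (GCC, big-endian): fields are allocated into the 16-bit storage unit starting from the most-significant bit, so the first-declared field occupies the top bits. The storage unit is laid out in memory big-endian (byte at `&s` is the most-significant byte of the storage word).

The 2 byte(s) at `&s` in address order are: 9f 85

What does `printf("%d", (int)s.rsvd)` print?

[0]=0x9f [1]=0x85 (big-endian) → word 0x9f85
rsvd:14 @ bit 2 → (0x9f85>>2)&0x3fff = 0x27e1  ←
len:2 @ bit 0 → (0x9f85>>0)&0x3 = 0x1

10209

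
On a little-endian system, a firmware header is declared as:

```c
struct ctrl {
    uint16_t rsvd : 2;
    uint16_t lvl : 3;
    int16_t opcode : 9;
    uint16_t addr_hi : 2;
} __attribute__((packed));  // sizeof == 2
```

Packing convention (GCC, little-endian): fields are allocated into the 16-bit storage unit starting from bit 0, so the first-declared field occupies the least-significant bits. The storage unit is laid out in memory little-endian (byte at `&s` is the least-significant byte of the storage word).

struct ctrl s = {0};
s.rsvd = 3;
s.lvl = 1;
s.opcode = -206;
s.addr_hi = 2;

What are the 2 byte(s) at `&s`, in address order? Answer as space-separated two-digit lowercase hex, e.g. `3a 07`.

rsvd (2b) val=3 bits=0x3 at bit 0: 0x0003
lvl (3b) val=1 bits=0x1 at bit 2: 0x0007
opcode (9b) val=-206 bits=0x132 at bit 5: 0x2647
addr_hi (2b) val=2 bits=0x2 at bit 14: 0xa647
word = 0xa647 → little-endian bytes:
  [0]=0x47  [1]=0xa6

47 a6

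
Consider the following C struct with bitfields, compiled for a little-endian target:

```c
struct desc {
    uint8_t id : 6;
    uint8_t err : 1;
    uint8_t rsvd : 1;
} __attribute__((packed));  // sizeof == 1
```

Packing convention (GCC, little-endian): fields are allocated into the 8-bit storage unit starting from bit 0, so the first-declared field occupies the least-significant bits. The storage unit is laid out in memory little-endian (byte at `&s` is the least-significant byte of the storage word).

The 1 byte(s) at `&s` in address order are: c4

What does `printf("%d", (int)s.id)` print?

[0]=0xc4 (little-endian) → word 0xc4
id [0+:6] = (word>>0) & 0x3f = 4  ←
err [6+:1] = (word>>6) & 0x1 = 1
rsvd [7+:1] = (word>>7) & 0x1 = 1

4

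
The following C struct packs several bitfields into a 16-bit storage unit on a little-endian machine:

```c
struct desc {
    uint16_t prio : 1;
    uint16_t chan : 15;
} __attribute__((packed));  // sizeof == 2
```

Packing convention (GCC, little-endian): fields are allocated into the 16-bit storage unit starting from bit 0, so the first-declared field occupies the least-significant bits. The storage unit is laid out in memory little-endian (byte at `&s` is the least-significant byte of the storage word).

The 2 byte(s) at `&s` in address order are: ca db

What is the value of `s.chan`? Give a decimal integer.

28133

[0]=0xca [1]=0xdb (little-endian) → word 0xdbca
prio [0+:1] = (word>>0) & 0x1 = 0
chan [1+:15] = (word>>1) & 0x7fff = 28133  ←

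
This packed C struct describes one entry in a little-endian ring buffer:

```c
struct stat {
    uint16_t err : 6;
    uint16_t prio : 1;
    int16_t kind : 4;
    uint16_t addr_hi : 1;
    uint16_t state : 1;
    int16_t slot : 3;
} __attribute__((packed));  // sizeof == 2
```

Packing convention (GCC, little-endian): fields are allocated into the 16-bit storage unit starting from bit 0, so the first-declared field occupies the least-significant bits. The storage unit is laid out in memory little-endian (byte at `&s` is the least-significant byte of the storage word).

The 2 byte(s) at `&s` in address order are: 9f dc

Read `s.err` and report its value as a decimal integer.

[0]=0x9f [1]=0xdc (little-endian) → word 0xdc9f
err [0+:6] = (word>>0) & 0x3f = 31  ←
prio [6+:1] = (word>>6) & 0x1 = 0
kind [7+:4] = (word>>7) & 0xf = 9
addr_hi [11+:1] = (word>>11) & 0x1 = 1
state [12+:1] = (word>>12) & 0x1 = 1
slot [13+:3] = (word>>13) & 0x7 = 6

31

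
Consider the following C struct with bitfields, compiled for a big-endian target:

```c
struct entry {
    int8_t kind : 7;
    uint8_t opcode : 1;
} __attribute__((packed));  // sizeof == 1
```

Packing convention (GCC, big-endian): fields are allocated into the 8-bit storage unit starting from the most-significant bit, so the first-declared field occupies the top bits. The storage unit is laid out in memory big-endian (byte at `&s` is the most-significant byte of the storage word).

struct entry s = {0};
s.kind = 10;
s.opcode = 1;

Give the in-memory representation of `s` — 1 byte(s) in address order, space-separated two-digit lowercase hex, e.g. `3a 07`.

kind:7 = 10 → 0xa << 1 → word 0x14
opcode:1 = 1 → 0x1 << 0 → word 0x15
word = 0x15 → big-endian bytes:
  [0]=0x15

15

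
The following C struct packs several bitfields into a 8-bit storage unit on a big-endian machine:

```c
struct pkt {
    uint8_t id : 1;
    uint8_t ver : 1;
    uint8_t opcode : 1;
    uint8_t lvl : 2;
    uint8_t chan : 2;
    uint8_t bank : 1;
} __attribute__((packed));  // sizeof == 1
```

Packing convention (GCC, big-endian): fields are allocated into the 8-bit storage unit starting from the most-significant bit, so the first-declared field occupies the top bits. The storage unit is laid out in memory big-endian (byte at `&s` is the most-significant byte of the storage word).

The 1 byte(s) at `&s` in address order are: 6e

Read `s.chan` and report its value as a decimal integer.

[0]=0x6e (big-endian) → word 0x6e
id:1 @ bit 7 → (0x6e>>7)&0x1 = 0x0
ver:1 @ bit 6 → (0x6e>>6)&0x1 = 0x1
opcode:1 @ bit 5 → (0x6e>>5)&0x1 = 0x1
lvl:2 @ bit 3 → (0x6e>>3)&0x3 = 0x1
chan:2 @ bit 1 → (0x6e>>1)&0x3 = 0x3  ←
bank:1 @ bit 0 → (0x6e>>0)&0x1 = 0x0

3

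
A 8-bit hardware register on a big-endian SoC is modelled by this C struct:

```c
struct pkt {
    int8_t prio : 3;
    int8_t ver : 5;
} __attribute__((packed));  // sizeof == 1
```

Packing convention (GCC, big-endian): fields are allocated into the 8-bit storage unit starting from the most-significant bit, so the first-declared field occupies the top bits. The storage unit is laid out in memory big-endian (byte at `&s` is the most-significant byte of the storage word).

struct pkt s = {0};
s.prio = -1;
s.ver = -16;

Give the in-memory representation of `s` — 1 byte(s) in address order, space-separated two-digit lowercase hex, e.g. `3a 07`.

f0

[5+:3] prio=-1 & 0x7 = 0x7; word=0xe0
[0+:5] ver=-16 & 0x1f = 0x10; word=0xf0
word = 0xf0 → big-endian bytes:
  [0]=0xf0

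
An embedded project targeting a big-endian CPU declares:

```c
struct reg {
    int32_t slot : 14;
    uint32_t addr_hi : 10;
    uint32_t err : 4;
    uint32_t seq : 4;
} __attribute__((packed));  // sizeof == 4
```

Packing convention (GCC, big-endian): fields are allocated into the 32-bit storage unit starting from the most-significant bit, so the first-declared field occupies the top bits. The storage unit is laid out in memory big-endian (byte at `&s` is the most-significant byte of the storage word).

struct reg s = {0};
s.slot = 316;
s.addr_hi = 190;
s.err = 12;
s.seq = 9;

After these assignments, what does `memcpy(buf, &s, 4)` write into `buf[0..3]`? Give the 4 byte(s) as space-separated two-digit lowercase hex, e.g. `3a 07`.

[18+:14] slot=316 & 0x3fff = 0x13c; word=0x04f00000
[8+:10] addr_hi=190 & 0x3ff = 0xbe; word=0x04f0be00
[4+:4] err=12 & 0xf = 0xc; word=0x04f0bec0
[0+:4] seq=9 & 0xf = 0x9; word=0x04f0bec9
word = 0x04f0bec9 → big-endian bytes:
  [0]=0x04  [1]=0xf0  [2]=0xbe  [3]=0xc9

04 f0 be c9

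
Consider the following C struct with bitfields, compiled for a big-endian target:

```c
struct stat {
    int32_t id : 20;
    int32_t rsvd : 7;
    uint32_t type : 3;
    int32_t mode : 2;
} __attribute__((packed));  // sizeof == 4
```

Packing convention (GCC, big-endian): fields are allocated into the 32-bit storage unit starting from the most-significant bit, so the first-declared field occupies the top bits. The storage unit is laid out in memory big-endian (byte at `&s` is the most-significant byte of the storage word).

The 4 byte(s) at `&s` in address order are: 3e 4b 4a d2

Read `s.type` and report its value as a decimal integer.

4

[0]=0x3e [1]=0x4b [2]=0x4a [3]=0xd2 (big-endian) → word 0x3e4b4ad2
id:20 @ bit 12 → (0x3e4b4ad2>>12)&0xfffff = 0x3e4b4
rsvd:7 @ bit 5 → (0x3e4b4ad2>>5)&0x7f = 0x56
type:3 @ bit 2 → (0x3e4b4ad2>>2)&0x7 = 0x4  ←
mode:2 @ bit 0 → (0x3e4b4ad2>>0)&0x3 = 0x2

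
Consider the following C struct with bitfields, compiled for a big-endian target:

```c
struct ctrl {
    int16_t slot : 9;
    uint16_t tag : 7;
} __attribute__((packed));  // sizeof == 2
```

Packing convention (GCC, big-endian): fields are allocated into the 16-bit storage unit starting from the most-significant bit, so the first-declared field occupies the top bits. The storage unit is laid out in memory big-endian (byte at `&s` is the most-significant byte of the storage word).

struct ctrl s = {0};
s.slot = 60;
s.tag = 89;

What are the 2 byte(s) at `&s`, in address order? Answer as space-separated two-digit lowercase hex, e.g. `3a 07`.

1e 59

slot (9b) val=60 bits=0x3c at bit 7: 0x1e00
tag (7b) val=89 bits=0x59 at bit 0: 0x1e59
word = 0x1e59 → big-endian bytes:
  [0]=0x1e  [1]=0x59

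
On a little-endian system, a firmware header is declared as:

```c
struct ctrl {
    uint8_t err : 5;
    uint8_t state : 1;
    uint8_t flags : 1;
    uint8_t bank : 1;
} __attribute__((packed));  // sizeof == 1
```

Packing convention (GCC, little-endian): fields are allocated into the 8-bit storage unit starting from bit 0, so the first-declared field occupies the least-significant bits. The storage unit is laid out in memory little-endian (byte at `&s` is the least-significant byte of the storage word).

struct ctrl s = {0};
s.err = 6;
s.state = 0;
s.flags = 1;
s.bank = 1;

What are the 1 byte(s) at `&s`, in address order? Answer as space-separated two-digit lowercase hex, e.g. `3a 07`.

c6

[0+:5] err=6 & 0x1f = 0x6; word=0x06
[5+:1] state=0 & 0x1 = 0x0; word=0x06
[6+:1] flags=1 & 0x1 = 0x1; word=0x46
[7+:1] bank=1 & 0x1 = 0x1; word=0xc6
word = 0xc6 → little-endian bytes:
  [0]=0xc6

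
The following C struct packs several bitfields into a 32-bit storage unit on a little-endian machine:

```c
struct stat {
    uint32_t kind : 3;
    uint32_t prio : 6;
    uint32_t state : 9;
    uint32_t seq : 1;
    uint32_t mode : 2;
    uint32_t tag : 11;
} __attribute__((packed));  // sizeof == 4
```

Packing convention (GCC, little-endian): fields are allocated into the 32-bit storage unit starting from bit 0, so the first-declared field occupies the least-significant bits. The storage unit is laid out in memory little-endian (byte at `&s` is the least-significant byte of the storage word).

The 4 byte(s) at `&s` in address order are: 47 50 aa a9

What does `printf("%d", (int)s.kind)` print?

[0]=0x47 [1]=0x50 [2]=0xaa [3]=0xa9 (little-endian) → word 0xa9aa5047
kind:3 @ bit 0 → (0xa9aa5047>>0)&0x7 = 0x7  ←
prio:6 @ bit 3 → (0xa9aa5047>>3)&0x3f = 0x8
state:9 @ bit 9 → (0xa9aa5047>>9)&0x1ff = 0x128
seq:1 @ bit 18 → (0xa9aa5047>>18)&0x1 = 0x0
mode:2 @ bit 19 → (0xa9aa5047>>19)&0x3 = 0x1
tag:11 @ bit 21 → (0xa9aa5047>>21)&0x7ff = 0x54d

7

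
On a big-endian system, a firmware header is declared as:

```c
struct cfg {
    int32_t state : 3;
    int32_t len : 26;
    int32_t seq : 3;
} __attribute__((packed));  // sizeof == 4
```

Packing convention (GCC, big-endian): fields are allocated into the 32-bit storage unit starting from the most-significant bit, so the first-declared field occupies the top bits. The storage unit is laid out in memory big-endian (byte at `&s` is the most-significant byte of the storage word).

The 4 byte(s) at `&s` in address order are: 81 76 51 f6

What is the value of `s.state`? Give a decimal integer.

-4

[0]=0x81 [1]=0x76 [2]=0x51 [3]=0xf6 (big-endian) → word 0x817651f6
state:3 @ bit 29 → (0x817651f6>>29)&0x7 = 0x4  ←
len:26 @ bit 3 → (0x817651f6>>3)&0x3ffffff = 0x2eca3e
seq:3 @ bit 0 → (0x817651f6>>0)&0x7 = 0x6
state signed 3b, MSB=1: 4 - 8 = -4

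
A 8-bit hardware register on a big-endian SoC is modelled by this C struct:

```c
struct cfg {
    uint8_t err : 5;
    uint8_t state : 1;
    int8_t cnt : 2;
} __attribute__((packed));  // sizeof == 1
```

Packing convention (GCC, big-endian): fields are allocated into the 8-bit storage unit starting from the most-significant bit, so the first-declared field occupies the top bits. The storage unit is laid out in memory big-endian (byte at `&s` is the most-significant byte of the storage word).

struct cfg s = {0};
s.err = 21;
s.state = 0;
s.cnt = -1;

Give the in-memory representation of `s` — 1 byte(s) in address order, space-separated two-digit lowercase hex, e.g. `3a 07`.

ab

err (5b) val=21 bits=0x15 at bit 3: 0xa8
state (1b) val=0 bits=0x0 at bit 2: 0xa8
cnt (2b) val=-1 bits=0x3 at bit 0: 0xab
word = 0xab → big-endian bytes:
  [0]=0xab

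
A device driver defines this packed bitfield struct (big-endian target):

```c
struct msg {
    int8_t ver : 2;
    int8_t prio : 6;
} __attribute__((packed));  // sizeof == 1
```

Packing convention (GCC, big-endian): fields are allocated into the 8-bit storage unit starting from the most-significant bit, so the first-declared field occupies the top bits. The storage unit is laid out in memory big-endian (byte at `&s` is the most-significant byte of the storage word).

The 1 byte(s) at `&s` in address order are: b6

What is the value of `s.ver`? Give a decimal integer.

-2

[0]=0xb6 (big-endian) → word 0xb6
ver [6+:2] = (word>>6) & 0x3 = 2  ←
prio [0+:6] = (word>>0) & 0x3f = 54
ver signed 2b, MSB=1: 2 - 4 = -2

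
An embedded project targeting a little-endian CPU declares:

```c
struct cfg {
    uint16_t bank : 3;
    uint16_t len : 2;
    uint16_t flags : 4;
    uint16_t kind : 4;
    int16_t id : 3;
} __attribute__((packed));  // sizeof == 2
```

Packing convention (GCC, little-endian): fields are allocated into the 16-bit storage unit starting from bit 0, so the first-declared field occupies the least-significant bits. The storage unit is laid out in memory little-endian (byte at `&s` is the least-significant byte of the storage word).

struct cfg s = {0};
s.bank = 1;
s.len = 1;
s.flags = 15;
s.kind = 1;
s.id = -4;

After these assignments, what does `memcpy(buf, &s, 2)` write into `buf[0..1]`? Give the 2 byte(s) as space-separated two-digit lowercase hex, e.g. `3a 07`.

bank (3b) val=1 bits=0x1 at bit 0: 0x0001
len (2b) val=1 bits=0x1 at bit 3: 0x0009
flags (4b) val=15 bits=0xf at bit 5: 0x01e9
kind (4b) val=1 bits=0x1 at bit 9: 0x03e9
id (3b) val=-4 bits=0x4 at bit 13: 0x83e9
word = 0x83e9 → little-endian bytes:
  [0]=0xe9  [1]=0x83

e9 83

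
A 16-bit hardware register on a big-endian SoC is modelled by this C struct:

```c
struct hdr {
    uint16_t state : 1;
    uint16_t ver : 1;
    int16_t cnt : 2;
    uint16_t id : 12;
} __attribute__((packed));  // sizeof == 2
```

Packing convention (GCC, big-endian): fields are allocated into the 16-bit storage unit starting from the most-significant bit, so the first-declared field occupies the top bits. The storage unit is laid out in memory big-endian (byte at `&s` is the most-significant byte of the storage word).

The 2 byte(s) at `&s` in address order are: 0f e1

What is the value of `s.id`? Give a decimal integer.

[0]=0x0f [1]=0xe1 (big-endian) → word 0x0fe1
state [15+:1] = (word>>15) & 0x1 = 0
ver [14+:1] = (word>>14) & 0x1 = 0
cnt [12+:2] = (word>>12) & 0x3 = 0
id [0+:12] = (word>>0) & 0xfff = 4065  ←

4065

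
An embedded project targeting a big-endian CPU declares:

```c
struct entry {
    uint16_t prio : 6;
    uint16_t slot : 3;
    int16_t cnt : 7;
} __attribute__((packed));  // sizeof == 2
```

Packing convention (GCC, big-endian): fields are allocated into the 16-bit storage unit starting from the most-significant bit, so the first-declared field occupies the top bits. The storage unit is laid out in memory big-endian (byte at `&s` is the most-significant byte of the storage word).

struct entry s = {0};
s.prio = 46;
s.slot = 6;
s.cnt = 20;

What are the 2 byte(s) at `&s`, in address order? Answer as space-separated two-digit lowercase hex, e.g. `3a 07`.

[10+:6] prio=46 & 0x3f = 0x2e; word=0xb800
[7+:3] slot=6 & 0x7 = 0x6; word=0xbb00
[0+:7] cnt=20 & 0x7f = 0x14; word=0xbb14
word = 0xbb14 → big-endian bytes:
  [0]=0xbb  [1]=0x14

bb 14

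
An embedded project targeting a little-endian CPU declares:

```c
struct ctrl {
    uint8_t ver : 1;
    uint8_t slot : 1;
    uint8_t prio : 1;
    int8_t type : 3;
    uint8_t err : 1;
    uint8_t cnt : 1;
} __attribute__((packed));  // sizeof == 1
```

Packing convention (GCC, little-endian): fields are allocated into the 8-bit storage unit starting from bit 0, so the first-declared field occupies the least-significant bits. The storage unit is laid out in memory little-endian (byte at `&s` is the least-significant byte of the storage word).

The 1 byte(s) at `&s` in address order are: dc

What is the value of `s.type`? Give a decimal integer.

3

[0]=0xdc (little-endian) → word 0xdc
ver [0+:1] = (word>>0) & 0x1 = 0
slot [1+:1] = (word>>1) & 0x1 = 0
prio [2+:1] = (word>>2) & 0x1 = 1
type [3+:3] = (word>>3) & 0x7 = 3  ←
err [6+:1] = (word>>6) & 0x1 = 1
cnt [7+:1] = (word>>7) & 0x1 = 1
type signed 3b, MSB=0: value = 3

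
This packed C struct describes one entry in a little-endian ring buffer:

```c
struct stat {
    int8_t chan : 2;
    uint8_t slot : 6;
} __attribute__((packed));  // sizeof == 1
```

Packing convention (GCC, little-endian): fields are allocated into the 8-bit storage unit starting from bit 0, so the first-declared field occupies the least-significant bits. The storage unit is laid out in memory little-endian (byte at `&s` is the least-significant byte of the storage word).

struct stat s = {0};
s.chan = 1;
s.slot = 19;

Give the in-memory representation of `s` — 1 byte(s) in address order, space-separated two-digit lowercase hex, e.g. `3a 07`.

chan (2b) val=1 bits=0x1 at bit 0: 0x01
slot (6b) val=19 bits=0x13 at bit 2: 0x4d
word = 0x4d → little-endian bytes:
  [0]=0x4d

4d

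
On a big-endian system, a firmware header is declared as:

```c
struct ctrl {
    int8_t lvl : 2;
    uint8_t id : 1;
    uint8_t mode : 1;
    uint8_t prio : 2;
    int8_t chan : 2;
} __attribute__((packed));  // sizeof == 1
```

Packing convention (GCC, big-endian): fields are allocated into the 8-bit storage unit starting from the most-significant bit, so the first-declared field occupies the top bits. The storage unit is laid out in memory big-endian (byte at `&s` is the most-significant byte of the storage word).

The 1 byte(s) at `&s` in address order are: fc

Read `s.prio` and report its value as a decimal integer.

[0]=0xfc (big-endian) → word 0xfc
lvl [6+:2] = (word>>6) & 0x3 = 3
id [5+:1] = (word>>5) & 0x1 = 1
mode [4+:1] = (word>>4) & 0x1 = 1
prio [2+:2] = (word>>2) & 0x3 = 3  ←
chan [0+:2] = (word>>0) & 0x3 = 0

3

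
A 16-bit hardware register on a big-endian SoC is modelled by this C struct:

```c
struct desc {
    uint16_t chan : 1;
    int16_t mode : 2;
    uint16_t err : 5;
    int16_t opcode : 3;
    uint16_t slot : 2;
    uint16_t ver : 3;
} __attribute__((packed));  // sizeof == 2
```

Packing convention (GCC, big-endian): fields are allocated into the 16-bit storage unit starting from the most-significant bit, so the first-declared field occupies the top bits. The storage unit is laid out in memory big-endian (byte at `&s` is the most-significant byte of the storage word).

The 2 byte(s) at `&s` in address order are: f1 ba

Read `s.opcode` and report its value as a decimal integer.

-3

[0]=0xf1 [1]=0xba (big-endian) → word 0xf1ba
chan [15+:1] = (word>>15) & 0x1 = 1
mode [13+:2] = (word>>13) & 0x3 = 3
err [8+:5] = (word>>8) & 0x1f = 17
opcode [5+:3] = (word>>5) & 0x7 = 5  ←
slot [3+:2] = (word>>3) & 0x3 = 3
ver [0+:3] = (word>>0) & 0x7 = 2
opcode signed 3b, MSB=1: 5 - 8 = -3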